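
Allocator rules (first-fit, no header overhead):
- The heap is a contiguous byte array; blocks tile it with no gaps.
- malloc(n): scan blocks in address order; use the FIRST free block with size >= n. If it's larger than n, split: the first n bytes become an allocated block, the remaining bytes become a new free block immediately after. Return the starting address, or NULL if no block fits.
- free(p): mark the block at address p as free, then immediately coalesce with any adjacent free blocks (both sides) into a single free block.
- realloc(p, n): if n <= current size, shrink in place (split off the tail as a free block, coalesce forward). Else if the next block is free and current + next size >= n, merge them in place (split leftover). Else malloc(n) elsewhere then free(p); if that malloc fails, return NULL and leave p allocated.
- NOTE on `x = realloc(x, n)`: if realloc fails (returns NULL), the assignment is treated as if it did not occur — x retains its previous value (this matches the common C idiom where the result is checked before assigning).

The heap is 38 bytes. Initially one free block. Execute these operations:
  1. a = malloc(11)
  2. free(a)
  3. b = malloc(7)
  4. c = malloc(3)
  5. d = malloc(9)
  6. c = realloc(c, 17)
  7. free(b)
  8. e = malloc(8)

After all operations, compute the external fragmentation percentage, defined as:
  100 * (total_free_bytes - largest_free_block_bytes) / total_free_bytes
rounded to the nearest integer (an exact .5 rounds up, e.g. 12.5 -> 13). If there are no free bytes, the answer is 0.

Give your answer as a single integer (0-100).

Answer: 50

Derivation:
Op 1: a = malloc(11) -> a = 0; heap: [0-10 ALLOC][11-37 FREE]
Op 2: free(a) -> (freed a); heap: [0-37 FREE]
Op 3: b = malloc(7) -> b = 0; heap: [0-6 ALLOC][7-37 FREE]
Op 4: c = malloc(3) -> c = 7; heap: [0-6 ALLOC][7-9 ALLOC][10-37 FREE]
Op 5: d = malloc(9) -> d = 10; heap: [0-6 ALLOC][7-9 ALLOC][10-18 ALLOC][19-37 FREE]
Op 6: c = realloc(c, 17) -> c = 19; heap: [0-6 ALLOC][7-9 FREE][10-18 ALLOC][19-35 ALLOC][36-37 FREE]
Op 7: free(b) -> (freed b); heap: [0-9 FREE][10-18 ALLOC][19-35 ALLOC][36-37 FREE]
Op 8: e = malloc(8) -> e = 0; heap: [0-7 ALLOC][8-9 FREE][10-18 ALLOC][19-35 ALLOC][36-37 FREE]
Free blocks: [2 2] total_free=4 largest=2 -> 100*(4-2)/4 = 200/4 = 50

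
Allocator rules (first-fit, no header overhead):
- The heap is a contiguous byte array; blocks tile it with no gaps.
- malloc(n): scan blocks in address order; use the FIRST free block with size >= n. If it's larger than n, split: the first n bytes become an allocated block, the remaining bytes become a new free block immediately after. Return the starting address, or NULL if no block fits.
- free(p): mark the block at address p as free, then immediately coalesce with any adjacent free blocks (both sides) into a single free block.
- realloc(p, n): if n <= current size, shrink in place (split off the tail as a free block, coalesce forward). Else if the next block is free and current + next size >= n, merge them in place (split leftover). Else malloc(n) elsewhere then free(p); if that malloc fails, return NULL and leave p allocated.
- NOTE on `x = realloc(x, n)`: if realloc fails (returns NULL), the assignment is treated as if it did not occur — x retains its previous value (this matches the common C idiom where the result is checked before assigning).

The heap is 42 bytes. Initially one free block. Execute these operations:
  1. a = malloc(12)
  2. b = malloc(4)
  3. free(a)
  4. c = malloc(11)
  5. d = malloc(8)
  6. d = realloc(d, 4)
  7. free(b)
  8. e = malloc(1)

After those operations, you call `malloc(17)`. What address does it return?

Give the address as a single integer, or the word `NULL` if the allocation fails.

Answer: 20

Derivation:
Op 1: a = malloc(12) -> a = 0; heap: [0-11 ALLOC][12-41 FREE]
Op 2: b = malloc(4) -> b = 12; heap: [0-11 ALLOC][12-15 ALLOC][16-41 FREE]
Op 3: free(a) -> (freed a); heap: [0-11 FREE][12-15 ALLOC][16-41 FREE]
Op 4: c = malloc(11) -> c = 0; heap: [0-10 ALLOC][11-11 FREE][12-15 ALLOC][16-41 FREE]
Op 5: d = malloc(8) -> d = 16; heap: [0-10 ALLOC][11-11 FREE][12-15 ALLOC][16-23 ALLOC][24-41 FREE]
Op 6: d = realloc(d, 4) -> d = 16; heap: [0-10 ALLOC][11-11 FREE][12-15 ALLOC][16-19 ALLOC][20-41 FREE]
Op 7: free(b) -> (freed b); heap: [0-10 ALLOC][11-15 FREE][16-19 ALLOC][20-41 FREE]
Op 8: e = malloc(1) -> e = 11; heap: [0-10 ALLOC][11-11 ALLOC][12-15 FREE][16-19 ALLOC][20-41 FREE]
malloc(17): first-fit scan over [0-10 ALLOC][11-11 ALLOC][12-15 FREE][16-19 ALLOC][20-41 FREE] -> 20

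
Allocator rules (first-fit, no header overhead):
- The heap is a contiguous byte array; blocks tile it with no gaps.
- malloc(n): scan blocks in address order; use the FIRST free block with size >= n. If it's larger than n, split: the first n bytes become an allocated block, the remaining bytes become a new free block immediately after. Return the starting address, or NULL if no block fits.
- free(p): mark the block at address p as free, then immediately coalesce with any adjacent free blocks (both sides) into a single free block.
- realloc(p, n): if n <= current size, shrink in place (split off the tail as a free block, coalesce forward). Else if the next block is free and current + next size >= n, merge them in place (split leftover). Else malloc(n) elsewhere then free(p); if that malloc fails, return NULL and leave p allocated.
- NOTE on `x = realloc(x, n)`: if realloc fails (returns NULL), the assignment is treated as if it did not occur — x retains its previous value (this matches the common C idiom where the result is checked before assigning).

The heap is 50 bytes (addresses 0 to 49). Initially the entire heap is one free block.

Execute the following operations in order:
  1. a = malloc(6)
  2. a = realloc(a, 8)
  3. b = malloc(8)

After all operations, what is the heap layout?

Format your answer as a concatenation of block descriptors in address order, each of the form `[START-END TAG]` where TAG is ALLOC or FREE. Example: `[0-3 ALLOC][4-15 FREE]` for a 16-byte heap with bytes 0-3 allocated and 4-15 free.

Op 1: a = malloc(6) -> a = 0; heap: [0-5 ALLOC][6-49 FREE]
Op 2: a = realloc(a, 8) -> a = 0; heap: [0-7 ALLOC][8-49 FREE]
Op 3: b = malloc(8) -> b = 8; heap: [0-7 ALLOC][8-15 ALLOC][16-49 FREE]

Answer: [0-7 ALLOC][8-15 ALLOC][16-49 FREE]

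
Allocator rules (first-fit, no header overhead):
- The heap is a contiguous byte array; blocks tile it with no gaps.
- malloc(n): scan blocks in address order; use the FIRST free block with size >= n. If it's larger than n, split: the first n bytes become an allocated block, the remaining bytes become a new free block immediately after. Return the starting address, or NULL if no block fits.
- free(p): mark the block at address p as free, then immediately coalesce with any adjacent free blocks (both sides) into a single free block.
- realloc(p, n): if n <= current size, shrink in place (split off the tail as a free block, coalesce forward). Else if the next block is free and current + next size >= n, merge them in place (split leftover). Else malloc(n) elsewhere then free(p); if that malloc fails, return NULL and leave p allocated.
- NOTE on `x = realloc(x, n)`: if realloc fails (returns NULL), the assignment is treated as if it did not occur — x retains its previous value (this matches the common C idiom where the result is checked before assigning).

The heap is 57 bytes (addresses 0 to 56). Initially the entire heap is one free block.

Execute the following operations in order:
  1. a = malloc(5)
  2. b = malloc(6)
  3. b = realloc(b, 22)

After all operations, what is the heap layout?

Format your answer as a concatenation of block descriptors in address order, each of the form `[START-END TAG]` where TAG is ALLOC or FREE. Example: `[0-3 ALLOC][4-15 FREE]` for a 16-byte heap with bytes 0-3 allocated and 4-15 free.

Op 1: a = malloc(5) -> a = 0; heap: [0-4 ALLOC][5-56 FREE]
Op 2: b = malloc(6) -> b = 5; heap: [0-4 ALLOC][5-10 ALLOC][11-56 FREE]
Op 3: b = realloc(b, 22) -> b = 5; heap: [0-4 ALLOC][5-26 ALLOC][27-56 FREE]

Answer: [0-4 ALLOC][5-26 ALLOC][27-56 FREE]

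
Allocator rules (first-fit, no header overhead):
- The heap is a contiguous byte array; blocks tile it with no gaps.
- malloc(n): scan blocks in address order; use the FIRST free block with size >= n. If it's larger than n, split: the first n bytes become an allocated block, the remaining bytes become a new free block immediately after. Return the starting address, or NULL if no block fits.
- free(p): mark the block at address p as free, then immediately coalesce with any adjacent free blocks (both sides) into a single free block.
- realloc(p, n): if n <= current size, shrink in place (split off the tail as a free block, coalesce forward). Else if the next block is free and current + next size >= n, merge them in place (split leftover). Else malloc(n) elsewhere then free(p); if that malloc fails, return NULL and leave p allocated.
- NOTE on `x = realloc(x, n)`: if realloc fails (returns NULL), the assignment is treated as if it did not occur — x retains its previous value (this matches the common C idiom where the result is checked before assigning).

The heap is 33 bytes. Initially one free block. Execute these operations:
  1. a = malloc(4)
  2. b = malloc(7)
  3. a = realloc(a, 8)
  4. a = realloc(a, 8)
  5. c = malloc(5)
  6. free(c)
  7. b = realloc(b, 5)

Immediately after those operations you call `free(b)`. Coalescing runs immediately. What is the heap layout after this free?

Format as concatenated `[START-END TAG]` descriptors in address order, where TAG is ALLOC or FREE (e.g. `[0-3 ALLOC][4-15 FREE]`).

Answer: [0-10 FREE][11-18 ALLOC][19-32 FREE]

Derivation:
Op 1: a = malloc(4) -> a = 0; heap: [0-3 ALLOC][4-32 FREE]
Op 2: b = malloc(7) -> b = 4; heap: [0-3 ALLOC][4-10 ALLOC][11-32 FREE]
Op 3: a = realloc(a, 8) -> a = 11; heap: [0-3 FREE][4-10 ALLOC][11-18 ALLOC][19-32 FREE]
Op 4: a = realloc(a, 8) -> a = 11; heap: [0-3 FREE][4-10 ALLOC][11-18 ALLOC][19-32 FREE]
Op 5: c = malloc(5) -> c = 19; heap: [0-3 FREE][4-10 ALLOC][11-18 ALLOC][19-23 ALLOC][24-32 FREE]
Op 6: free(c) -> (freed c); heap: [0-3 FREE][4-10 ALLOC][11-18 ALLOC][19-32 FREE]
Op 7: b = realloc(b, 5) -> b = 4; heap: [0-3 FREE][4-8 ALLOC][9-10 FREE][11-18 ALLOC][19-32 FREE]
free(b): b = 4 -> block [4-8 ALLOC]; mark free, coalesce with adjacent free neighbors -> [0-10 FREE][11-18 ALLOC][19-32 FREE]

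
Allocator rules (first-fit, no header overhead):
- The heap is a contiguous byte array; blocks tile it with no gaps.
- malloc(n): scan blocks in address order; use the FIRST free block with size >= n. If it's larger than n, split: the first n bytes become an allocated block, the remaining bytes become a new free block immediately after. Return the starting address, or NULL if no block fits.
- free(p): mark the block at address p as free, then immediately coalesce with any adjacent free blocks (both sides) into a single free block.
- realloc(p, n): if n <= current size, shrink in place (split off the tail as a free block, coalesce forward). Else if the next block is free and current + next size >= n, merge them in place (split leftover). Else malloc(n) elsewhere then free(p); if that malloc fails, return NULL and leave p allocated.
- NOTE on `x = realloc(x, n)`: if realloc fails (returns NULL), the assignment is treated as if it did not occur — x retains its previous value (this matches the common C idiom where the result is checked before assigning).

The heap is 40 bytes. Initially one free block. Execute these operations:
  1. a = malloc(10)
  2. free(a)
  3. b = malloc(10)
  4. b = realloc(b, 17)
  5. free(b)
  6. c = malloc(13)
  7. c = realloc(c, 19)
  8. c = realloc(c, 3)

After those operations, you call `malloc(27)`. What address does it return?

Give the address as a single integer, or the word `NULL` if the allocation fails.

Answer: 3

Derivation:
Op 1: a = malloc(10) -> a = 0; heap: [0-9 ALLOC][10-39 FREE]
Op 2: free(a) -> (freed a); heap: [0-39 FREE]
Op 3: b = malloc(10) -> b = 0; heap: [0-9 ALLOC][10-39 FREE]
Op 4: b = realloc(b, 17) -> b = 0; heap: [0-16 ALLOC][17-39 FREE]
Op 5: free(b) -> (freed b); heap: [0-39 FREE]
Op 6: c = malloc(13) -> c = 0; heap: [0-12 ALLOC][13-39 FREE]
Op 7: c = realloc(c, 19) -> c = 0; heap: [0-18 ALLOC][19-39 FREE]
Op 8: c = realloc(c, 3) -> c = 0; heap: [0-2 ALLOC][3-39 FREE]
malloc(27): first-fit scan over [0-2 ALLOC][3-39 FREE] -> 3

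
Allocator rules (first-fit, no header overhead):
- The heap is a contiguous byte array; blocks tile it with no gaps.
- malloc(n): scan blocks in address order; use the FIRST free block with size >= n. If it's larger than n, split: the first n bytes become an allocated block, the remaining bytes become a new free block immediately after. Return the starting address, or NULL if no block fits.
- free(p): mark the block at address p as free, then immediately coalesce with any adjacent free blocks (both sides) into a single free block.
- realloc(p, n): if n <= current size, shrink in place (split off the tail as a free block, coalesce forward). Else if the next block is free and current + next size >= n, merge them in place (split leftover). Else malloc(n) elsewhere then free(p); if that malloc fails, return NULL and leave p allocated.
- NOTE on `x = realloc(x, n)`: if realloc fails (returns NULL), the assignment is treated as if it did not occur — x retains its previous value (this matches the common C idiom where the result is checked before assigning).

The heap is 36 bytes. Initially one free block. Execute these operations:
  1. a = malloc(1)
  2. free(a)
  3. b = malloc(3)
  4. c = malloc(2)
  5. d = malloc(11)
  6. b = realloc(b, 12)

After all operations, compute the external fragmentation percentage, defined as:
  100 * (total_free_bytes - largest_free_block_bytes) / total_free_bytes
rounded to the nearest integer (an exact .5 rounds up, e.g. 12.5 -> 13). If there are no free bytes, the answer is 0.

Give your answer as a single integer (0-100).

Op 1: a = malloc(1) -> a = 0; heap: [0-0 ALLOC][1-35 FREE]
Op 2: free(a) -> (freed a); heap: [0-35 FREE]
Op 3: b = malloc(3) -> b = 0; heap: [0-2 ALLOC][3-35 FREE]
Op 4: c = malloc(2) -> c = 3; heap: [0-2 ALLOC][3-4 ALLOC][5-35 FREE]
Op 5: d = malloc(11) -> d = 5; heap: [0-2 ALLOC][3-4 ALLOC][5-15 ALLOC][16-35 FREE]
Op 6: b = realloc(b, 12) -> b = 16; heap: [0-2 FREE][3-4 ALLOC][5-15 ALLOC][16-27 ALLOC][28-35 FREE]
Free blocks: [3 8] total_free=11 largest=8 -> 100*(11-8)/11 = 300/11 ≈ 27.273 -> rounds to 27

Answer: 27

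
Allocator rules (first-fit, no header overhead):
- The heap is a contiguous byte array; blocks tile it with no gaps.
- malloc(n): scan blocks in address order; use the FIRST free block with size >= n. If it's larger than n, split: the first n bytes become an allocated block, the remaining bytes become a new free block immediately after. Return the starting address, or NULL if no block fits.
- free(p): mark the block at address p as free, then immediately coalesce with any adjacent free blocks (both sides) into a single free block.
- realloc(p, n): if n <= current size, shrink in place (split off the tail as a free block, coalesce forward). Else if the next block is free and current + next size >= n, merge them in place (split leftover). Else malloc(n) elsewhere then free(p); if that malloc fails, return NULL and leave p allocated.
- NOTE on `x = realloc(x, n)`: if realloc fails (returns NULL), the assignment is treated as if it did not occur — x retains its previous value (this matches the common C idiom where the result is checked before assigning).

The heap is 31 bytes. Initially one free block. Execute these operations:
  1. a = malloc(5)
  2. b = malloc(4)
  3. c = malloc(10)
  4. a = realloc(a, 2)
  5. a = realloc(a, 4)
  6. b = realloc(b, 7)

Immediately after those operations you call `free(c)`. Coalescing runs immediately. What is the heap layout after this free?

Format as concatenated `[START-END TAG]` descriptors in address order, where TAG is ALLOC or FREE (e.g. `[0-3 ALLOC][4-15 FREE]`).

Answer: [0-3 ALLOC][4-18 FREE][19-25 ALLOC][26-30 FREE]

Derivation:
Op 1: a = malloc(5) -> a = 0; heap: [0-4 ALLOC][5-30 FREE]
Op 2: b = malloc(4) -> b = 5; heap: [0-4 ALLOC][5-8 ALLOC][9-30 FREE]
Op 3: c = malloc(10) -> c = 9; heap: [0-4 ALLOC][5-8 ALLOC][9-18 ALLOC][19-30 FREE]
Op 4: a = realloc(a, 2) -> a = 0; heap: [0-1 ALLOC][2-4 FREE][5-8 ALLOC][9-18 ALLOC][19-30 FREE]
Op 5: a = realloc(a, 4) -> a = 0; heap: [0-3 ALLOC][4-4 FREE][5-8 ALLOC][9-18 ALLOC][19-30 FREE]
Op 6: b = realloc(b, 7) -> b = 19; heap: [0-3 ALLOC][4-8 FREE][9-18 ALLOC][19-25 ALLOC][26-30 FREE]
free(c): c = 9 -> block [9-18 ALLOC]; mark free, coalesce with adjacent free neighbors -> [0-3 ALLOC][4-18 FREE][19-25 ALLOC][26-30 FREE]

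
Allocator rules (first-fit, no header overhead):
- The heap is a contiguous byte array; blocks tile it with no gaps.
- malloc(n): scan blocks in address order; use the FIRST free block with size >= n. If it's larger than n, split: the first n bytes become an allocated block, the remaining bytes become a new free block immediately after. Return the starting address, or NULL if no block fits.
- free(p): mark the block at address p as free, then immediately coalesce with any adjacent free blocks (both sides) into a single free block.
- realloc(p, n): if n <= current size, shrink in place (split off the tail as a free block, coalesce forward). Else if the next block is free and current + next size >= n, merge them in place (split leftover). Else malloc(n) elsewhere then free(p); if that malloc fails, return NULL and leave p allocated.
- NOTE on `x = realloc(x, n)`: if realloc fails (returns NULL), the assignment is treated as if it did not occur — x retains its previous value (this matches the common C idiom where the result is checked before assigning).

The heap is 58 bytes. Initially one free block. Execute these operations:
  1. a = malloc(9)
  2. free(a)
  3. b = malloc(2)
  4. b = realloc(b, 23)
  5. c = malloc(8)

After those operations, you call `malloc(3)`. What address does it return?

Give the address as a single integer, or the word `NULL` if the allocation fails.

Op 1: a = malloc(9) -> a = 0; heap: [0-8 ALLOC][9-57 FREE]
Op 2: free(a) -> (freed a); heap: [0-57 FREE]
Op 3: b = malloc(2) -> b = 0; heap: [0-1 ALLOC][2-57 FREE]
Op 4: b = realloc(b, 23) -> b = 0; heap: [0-22 ALLOC][23-57 FREE]
Op 5: c = malloc(8) -> c = 23; heap: [0-22 ALLOC][23-30 ALLOC][31-57 FREE]
malloc(3): first-fit scan over [0-22 ALLOC][23-30 ALLOC][31-57 FREE] -> 31

Answer: 31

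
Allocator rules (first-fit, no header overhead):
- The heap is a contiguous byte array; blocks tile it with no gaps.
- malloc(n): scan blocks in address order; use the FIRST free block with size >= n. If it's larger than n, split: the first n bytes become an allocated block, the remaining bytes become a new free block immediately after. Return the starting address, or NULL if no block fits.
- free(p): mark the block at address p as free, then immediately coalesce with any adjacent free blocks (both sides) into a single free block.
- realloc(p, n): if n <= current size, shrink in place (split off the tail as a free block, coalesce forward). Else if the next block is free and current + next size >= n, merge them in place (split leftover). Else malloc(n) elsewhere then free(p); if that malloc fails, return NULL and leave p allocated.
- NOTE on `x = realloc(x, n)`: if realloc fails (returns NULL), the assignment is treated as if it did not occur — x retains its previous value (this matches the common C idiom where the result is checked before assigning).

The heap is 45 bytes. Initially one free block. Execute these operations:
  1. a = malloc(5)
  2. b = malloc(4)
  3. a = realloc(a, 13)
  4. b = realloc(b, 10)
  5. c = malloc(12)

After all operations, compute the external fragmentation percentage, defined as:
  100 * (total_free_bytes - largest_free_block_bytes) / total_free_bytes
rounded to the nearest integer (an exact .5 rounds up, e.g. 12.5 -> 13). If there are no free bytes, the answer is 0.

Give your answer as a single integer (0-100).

Op 1: a = malloc(5) -> a = 0; heap: [0-4 ALLOC][5-44 FREE]
Op 2: b = malloc(4) -> b = 5; heap: [0-4 ALLOC][5-8 ALLOC][9-44 FREE]
Op 3: a = realloc(a, 13) -> a = 9; heap: [0-4 FREE][5-8 ALLOC][9-21 ALLOC][22-44 FREE]
Op 4: b = realloc(b, 10) -> b = 22; heap: [0-8 FREE][9-21 ALLOC][22-31 ALLOC][32-44 FREE]
Op 5: c = malloc(12) -> c = 32; heap: [0-8 FREE][9-21 ALLOC][22-31 ALLOC][32-43 ALLOC][44-44 FREE]
Free blocks: [9 1] total_free=10 largest=9 -> 100*(10-9)/10 = 100/10 = 10

Answer: 10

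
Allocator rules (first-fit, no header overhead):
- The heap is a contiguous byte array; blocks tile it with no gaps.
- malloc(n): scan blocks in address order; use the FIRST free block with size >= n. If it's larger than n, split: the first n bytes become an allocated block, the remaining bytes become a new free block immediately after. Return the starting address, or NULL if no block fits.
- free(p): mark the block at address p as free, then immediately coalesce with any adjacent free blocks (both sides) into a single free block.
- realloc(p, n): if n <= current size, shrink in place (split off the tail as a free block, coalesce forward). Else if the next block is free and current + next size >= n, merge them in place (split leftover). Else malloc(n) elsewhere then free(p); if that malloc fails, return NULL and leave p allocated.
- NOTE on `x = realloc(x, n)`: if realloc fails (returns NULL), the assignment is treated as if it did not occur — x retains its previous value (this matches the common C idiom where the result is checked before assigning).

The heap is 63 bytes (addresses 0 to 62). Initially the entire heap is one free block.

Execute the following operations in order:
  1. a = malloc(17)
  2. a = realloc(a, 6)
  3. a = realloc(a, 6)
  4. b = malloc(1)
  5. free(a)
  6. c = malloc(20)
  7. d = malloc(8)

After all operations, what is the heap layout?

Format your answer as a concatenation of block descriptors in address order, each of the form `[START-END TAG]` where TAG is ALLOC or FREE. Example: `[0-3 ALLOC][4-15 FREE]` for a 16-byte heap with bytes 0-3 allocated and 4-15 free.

Op 1: a = malloc(17) -> a = 0; heap: [0-16 ALLOC][17-62 FREE]
Op 2: a = realloc(a, 6) -> a = 0; heap: [0-5 ALLOC][6-62 FREE]
Op 3: a = realloc(a, 6) -> a = 0; heap: [0-5 ALLOC][6-62 FREE]
Op 4: b = malloc(1) -> b = 6; heap: [0-5 ALLOC][6-6 ALLOC][7-62 FREE]
Op 5: free(a) -> (freed a); heap: [0-5 FREE][6-6 ALLOC][7-62 FREE]
Op 6: c = malloc(20) -> c = 7; heap: [0-5 FREE][6-6 ALLOC][7-26 ALLOC][27-62 FREE]
Op 7: d = malloc(8) -> d = 27; heap: [0-5 FREE][6-6 ALLOC][7-26 ALLOC][27-34 ALLOC][35-62 FREE]

Answer: [0-5 FREE][6-6 ALLOC][7-26 ALLOC][27-34 ALLOC][35-62 FREE]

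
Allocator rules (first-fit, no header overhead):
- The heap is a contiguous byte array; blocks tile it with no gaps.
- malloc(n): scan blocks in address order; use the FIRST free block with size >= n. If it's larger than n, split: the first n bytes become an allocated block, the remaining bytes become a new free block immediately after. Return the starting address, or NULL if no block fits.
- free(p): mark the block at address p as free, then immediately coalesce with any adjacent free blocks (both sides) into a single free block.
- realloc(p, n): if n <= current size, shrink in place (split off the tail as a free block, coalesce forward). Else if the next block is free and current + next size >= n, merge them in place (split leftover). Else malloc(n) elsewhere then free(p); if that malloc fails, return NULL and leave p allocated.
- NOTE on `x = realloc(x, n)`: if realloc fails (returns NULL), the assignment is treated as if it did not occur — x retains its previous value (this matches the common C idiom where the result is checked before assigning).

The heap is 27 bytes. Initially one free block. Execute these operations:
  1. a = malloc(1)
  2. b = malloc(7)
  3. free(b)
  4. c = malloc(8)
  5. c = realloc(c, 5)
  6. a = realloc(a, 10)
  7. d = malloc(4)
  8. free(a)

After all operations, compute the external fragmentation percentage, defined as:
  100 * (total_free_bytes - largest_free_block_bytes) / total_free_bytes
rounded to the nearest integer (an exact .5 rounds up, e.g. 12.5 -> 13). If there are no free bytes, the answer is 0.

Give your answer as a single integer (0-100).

Op 1: a = malloc(1) -> a = 0; heap: [0-0 ALLOC][1-26 FREE]
Op 2: b = malloc(7) -> b = 1; heap: [0-0 ALLOC][1-7 ALLOC][8-26 FREE]
Op 3: free(b) -> (freed b); heap: [0-0 ALLOC][1-26 FREE]
Op 4: c = malloc(8) -> c = 1; heap: [0-0 ALLOC][1-8 ALLOC][9-26 FREE]
Op 5: c = realloc(c, 5) -> c = 1; heap: [0-0 ALLOC][1-5 ALLOC][6-26 FREE]
Op 6: a = realloc(a, 10) -> a = 6; heap: [0-0 FREE][1-5 ALLOC][6-15 ALLOC][16-26 FREE]
Op 7: d = malloc(4) -> d = 16; heap: [0-0 FREE][1-5 ALLOC][6-15 ALLOC][16-19 ALLOC][20-26 FREE]
Op 8: free(a) -> (freed a); heap: [0-0 FREE][1-5 ALLOC][6-15 FREE][16-19 ALLOC][20-26 FREE]
Free blocks: [1 10 7] total_free=18 largest=10 -> 100*(18-10)/18 = 800/18 ≈ 44.444 -> rounds to 44

Answer: 44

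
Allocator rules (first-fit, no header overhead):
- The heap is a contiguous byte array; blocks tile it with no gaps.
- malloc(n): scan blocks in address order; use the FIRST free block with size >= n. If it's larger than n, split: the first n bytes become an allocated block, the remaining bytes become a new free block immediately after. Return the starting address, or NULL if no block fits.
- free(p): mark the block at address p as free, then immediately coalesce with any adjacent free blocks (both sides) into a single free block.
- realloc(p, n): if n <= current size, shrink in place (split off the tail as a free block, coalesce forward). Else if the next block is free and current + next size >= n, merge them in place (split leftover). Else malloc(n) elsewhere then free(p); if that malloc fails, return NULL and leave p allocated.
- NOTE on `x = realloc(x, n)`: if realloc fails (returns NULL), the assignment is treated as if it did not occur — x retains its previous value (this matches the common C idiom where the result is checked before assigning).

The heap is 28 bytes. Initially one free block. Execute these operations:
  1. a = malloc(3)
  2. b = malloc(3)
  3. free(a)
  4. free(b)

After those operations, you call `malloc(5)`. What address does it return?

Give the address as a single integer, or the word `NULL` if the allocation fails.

Op 1: a = malloc(3) -> a = 0; heap: [0-2 ALLOC][3-27 FREE]
Op 2: b = malloc(3) -> b = 3; heap: [0-2 ALLOC][3-5 ALLOC][6-27 FREE]
Op 3: free(a) -> (freed a); heap: [0-2 FREE][3-5 ALLOC][6-27 FREE]
Op 4: free(b) -> (freed b); heap: [0-27 FREE]
malloc(5): first-fit scan over [0-27 FREE] -> 0

Answer: 0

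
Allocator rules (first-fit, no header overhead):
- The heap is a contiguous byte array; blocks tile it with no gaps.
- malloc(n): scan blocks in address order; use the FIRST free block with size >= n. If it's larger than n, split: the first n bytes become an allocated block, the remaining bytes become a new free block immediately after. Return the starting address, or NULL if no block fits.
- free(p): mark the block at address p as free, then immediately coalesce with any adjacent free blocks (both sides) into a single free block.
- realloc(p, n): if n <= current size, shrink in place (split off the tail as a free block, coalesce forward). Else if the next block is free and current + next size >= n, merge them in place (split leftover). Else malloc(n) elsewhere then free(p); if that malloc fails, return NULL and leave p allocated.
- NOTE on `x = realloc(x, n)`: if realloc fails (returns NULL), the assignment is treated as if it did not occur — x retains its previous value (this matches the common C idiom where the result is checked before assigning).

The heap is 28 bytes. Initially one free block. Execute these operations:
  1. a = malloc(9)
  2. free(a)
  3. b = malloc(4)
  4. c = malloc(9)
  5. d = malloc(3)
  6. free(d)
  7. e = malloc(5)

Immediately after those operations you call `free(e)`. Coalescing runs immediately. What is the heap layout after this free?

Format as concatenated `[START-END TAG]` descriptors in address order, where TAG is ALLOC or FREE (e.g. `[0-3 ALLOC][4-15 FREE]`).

Answer: [0-3 ALLOC][4-12 ALLOC][13-27 FREE]

Derivation:
Op 1: a = malloc(9) -> a = 0; heap: [0-8 ALLOC][9-27 FREE]
Op 2: free(a) -> (freed a); heap: [0-27 FREE]
Op 3: b = malloc(4) -> b = 0; heap: [0-3 ALLOC][4-27 FREE]
Op 4: c = malloc(9) -> c = 4; heap: [0-3 ALLOC][4-12 ALLOC][13-27 FREE]
Op 5: d = malloc(3) -> d = 13; heap: [0-3 ALLOC][4-12 ALLOC][13-15 ALLOC][16-27 FREE]
Op 6: free(d) -> (freed d); heap: [0-3 ALLOC][4-12 ALLOC][13-27 FREE]
Op 7: e = malloc(5) -> e = 13; heap: [0-3 ALLOC][4-12 ALLOC][13-17 ALLOC][18-27 FREE]
free(e): e = 13 -> block [13-17 ALLOC]; mark free, coalesce with adjacent free neighbors -> [0-3 ALLOC][4-12 ALLOC][13-27 FREE]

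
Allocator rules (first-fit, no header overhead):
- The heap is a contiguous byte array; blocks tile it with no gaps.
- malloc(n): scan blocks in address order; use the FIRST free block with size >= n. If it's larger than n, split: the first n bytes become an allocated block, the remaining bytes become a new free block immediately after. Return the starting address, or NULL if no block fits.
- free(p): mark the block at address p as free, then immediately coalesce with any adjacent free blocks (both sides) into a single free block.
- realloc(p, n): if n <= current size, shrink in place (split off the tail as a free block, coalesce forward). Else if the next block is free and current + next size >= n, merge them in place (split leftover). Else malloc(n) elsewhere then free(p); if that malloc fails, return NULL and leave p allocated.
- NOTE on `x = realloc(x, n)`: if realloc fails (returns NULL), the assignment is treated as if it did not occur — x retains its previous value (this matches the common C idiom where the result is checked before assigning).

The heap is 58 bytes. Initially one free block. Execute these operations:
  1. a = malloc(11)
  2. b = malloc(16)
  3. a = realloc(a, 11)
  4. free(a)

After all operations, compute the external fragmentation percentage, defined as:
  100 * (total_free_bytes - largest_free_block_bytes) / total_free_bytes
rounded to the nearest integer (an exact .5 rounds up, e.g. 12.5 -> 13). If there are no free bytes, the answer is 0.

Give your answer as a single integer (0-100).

Answer: 26

Derivation:
Op 1: a = malloc(11) -> a = 0; heap: [0-10 ALLOC][11-57 FREE]
Op 2: b = malloc(16) -> b = 11; heap: [0-10 ALLOC][11-26 ALLOC][27-57 FREE]
Op 3: a = realloc(a, 11) -> a = 0; heap: [0-10 ALLOC][11-26 ALLOC][27-57 FREE]
Op 4: free(a) -> (freed a); heap: [0-10 FREE][11-26 ALLOC][27-57 FREE]
Free blocks: [11 31] total_free=42 largest=31 -> 100*(42-31)/42 = 1100/42 ≈ 26.190 -> rounds to 26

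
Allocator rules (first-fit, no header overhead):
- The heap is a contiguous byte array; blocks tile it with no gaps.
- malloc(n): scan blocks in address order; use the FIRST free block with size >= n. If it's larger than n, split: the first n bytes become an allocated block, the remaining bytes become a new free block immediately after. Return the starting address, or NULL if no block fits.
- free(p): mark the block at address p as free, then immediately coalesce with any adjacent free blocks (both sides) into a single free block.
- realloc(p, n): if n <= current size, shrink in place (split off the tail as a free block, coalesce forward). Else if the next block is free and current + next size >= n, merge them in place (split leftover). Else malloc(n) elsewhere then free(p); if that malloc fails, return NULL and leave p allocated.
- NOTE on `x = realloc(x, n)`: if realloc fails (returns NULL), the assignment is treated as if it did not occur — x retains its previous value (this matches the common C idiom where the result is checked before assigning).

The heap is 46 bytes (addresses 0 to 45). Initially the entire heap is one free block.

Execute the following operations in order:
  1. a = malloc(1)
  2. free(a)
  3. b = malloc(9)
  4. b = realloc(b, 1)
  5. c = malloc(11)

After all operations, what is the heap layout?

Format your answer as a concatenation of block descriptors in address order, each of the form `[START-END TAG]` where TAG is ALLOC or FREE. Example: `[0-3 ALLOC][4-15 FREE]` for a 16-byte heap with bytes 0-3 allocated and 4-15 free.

Answer: [0-0 ALLOC][1-11 ALLOC][12-45 FREE]

Derivation:
Op 1: a = malloc(1) -> a = 0; heap: [0-0 ALLOC][1-45 FREE]
Op 2: free(a) -> (freed a); heap: [0-45 FREE]
Op 3: b = malloc(9) -> b = 0; heap: [0-8 ALLOC][9-45 FREE]
Op 4: b = realloc(b, 1) -> b = 0; heap: [0-0 ALLOC][1-45 FREE]
Op 5: c = malloc(11) -> c = 1; heap: [0-0 ALLOC][1-11 ALLOC][12-45 FREE]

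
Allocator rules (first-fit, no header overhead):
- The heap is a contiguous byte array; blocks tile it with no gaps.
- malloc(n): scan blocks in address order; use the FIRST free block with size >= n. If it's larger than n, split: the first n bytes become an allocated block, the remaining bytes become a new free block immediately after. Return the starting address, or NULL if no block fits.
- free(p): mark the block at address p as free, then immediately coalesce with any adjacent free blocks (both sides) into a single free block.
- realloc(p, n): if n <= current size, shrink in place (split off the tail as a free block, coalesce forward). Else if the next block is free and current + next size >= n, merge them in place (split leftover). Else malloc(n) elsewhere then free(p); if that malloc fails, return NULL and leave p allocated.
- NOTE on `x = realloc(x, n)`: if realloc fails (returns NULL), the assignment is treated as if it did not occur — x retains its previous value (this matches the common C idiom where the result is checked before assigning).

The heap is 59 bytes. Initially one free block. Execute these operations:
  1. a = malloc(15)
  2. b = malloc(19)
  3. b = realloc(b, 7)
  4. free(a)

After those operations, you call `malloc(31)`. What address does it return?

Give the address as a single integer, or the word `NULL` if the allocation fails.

Answer: 22

Derivation:
Op 1: a = malloc(15) -> a = 0; heap: [0-14 ALLOC][15-58 FREE]
Op 2: b = malloc(19) -> b = 15; heap: [0-14 ALLOC][15-33 ALLOC][34-58 FREE]
Op 3: b = realloc(b, 7) -> b = 15; heap: [0-14 ALLOC][15-21 ALLOC][22-58 FREE]
Op 4: free(a) -> (freed a); heap: [0-14 FREE][15-21 ALLOC][22-58 FREE]
malloc(31): first-fit scan over [0-14 FREE][15-21 ALLOC][22-58 FREE] -> 22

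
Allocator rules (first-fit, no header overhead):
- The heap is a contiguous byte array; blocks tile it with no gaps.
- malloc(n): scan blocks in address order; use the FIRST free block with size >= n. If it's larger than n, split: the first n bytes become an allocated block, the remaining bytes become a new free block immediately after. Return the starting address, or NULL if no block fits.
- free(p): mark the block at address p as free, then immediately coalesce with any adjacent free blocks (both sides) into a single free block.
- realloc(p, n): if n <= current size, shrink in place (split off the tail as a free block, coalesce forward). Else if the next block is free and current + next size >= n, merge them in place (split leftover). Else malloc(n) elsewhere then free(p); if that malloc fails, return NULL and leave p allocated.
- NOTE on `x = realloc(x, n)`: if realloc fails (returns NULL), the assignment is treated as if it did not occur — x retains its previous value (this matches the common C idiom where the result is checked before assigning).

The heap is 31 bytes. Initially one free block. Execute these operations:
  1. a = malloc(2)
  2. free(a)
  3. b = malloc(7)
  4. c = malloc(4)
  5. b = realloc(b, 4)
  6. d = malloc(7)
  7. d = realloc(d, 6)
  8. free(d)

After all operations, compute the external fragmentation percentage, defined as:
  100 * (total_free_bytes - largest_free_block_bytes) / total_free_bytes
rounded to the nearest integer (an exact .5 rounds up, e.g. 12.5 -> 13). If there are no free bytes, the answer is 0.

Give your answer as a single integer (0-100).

Op 1: a = malloc(2) -> a = 0; heap: [0-1 ALLOC][2-30 FREE]
Op 2: free(a) -> (freed a); heap: [0-30 FREE]
Op 3: b = malloc(7) -> b = 0; heap: [0-6 ALLOC][7-30 FREE]
Op 4: c = malloc(4) -> c = 7; heap: [0-6 ALLOC][7-10 ALLOC][11-30 FREE]
Op 5: b = realloc(b, 4) -> b = 0; heap: [0-3 ALLOC][4-6 FREE][7-10 ALLOC][11-30 FREE]
Op 6: d = malloc(7) -> d = 11; heap: [0-3 ALLOC][4-6 FREE][7-10 ALLOC][11-17 ALLOC][18-30 FREE]
Op 7: d = realloc(d, 6) -> d = 11; heap: [0-3 ALLOC][4-6 FREE][7-10 ALLOC][11-16 ALLOC][17-30 FREE]
Op 8: free(d) -> (freed d); heap: [0-3 ALLOC][4-6 FREE][7-10 ALLOC][11-30 FREE]
Free blocks: [3 20] total_free=23 largest=20 -> 100*(23-20)/23 = 300/23 ≈ 13.043 -> rounds to 13

Answer: 13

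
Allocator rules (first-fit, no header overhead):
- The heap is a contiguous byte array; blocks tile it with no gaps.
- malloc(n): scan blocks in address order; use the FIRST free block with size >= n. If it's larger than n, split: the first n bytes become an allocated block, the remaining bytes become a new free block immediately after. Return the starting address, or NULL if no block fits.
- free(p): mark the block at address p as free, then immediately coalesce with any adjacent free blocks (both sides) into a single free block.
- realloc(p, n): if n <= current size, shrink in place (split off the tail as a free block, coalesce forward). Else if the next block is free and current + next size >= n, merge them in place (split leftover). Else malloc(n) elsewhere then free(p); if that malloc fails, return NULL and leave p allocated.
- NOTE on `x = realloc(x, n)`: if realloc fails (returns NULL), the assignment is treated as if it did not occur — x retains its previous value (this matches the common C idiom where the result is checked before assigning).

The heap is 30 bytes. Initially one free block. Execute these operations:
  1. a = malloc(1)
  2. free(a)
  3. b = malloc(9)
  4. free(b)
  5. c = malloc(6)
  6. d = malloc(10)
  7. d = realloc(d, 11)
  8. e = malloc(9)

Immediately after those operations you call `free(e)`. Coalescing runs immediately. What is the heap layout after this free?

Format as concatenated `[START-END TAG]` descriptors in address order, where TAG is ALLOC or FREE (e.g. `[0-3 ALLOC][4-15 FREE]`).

Answer: [0-5 ALLOC][6-16 ALLOC][17-29 FREE]

Derivation:
Op 1: a = malloc(1) -> a = 0; heap: [0-0 ALLOC][1-29 FREE]
Op 2: free(a) -> (freed a); heap: [0-29 FREE]
Op 3: b = malloc(9) -> b = 0; heap: [0-8 ALLOC][9-29 FREE]
Op 4: free(b) -> (freed b); heap: [0-29 FREE]
Op 5: c = malloc(6) -> c = 0; heap: [0-5 ALLOC][6-29 FREE]
Op 6: d = malloc(10) -> d = 6; heap: [0-5 ALLOC][6-15 ALLOC][16-29 FREE]
Op 7: d = realloc(d, 11) -> d = 6; heap: [0-5 ALLOC][6-16 ALLOC][17-29 FREE]
Op 8: e = malloc(9) -> e = 17; heap: [0-5 ALLOC][6-16 ALLOC][17-25 ALLOC][26-29 FREE]
free(e): e = 17 -> block [17-25 ALLOC]; mark free, coalesce with adjacent free neighbors -> [0-5 ALLOC][6-16 ALLOC][17-29 FREE]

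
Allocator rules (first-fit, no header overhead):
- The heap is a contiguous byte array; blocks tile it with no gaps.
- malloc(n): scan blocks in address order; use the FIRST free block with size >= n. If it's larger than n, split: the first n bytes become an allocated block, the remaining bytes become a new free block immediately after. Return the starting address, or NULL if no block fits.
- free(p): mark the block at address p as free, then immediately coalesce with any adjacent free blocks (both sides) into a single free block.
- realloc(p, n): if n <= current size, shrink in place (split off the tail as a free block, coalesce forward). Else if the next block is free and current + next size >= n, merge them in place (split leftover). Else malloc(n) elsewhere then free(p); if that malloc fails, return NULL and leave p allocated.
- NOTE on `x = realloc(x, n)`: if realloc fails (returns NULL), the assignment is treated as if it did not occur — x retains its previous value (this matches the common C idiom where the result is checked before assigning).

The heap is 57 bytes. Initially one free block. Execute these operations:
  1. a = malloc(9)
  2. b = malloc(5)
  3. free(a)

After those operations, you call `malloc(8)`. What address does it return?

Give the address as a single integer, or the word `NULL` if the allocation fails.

Op 1: a = malloc(9) -> a = 0; heap: [0-8 ALLOC][9-56 FREE]
Op 2: b = malloc(5) -> b = 9; heap: [0-8 ALLOC][9-13 ALLOC][14-56 FREE]
Op 3: free(a) -> (freed a); heap: [0-8 FREE][9-13 ALLOC][14-56 FREE]
malloc(8): first-fit scan over [0-8 FREE][9-13 ALLOC][14-56 FREE] -> 0

Answer: 0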